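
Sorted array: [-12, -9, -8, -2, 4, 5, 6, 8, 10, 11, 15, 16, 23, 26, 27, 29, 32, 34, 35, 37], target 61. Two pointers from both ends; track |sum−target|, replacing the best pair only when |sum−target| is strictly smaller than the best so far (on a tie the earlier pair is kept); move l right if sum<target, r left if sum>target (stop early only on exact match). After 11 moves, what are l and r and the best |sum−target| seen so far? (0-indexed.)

[0,19] -12+37=25 d=36 * → l++
[1,19] -9+37=28 d=33 * → l++
[2,19] -8+37=29 d=32 * → l++
[3,19] -2+37=35 d=26 * → l++
[4,19] 4+37=41 d=20 * → l++
[5,19] 5+37=42 d=19 * → l++
[6,19] 6+37=43 d=18 * → l++
[7,19] 8+37=45 d=16 * → l++
[8,19] 10+37=47 d=14 * → l++
[9,19] 11+37=48 d=13 * → l++
[10,19] 15+37=52 d=9 * → l++

l=11, r=19, best |Δ|=9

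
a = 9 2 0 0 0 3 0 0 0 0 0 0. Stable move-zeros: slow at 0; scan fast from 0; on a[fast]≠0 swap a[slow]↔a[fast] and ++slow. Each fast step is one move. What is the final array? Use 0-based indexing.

[9, 2, 3, 0, 0, 0, 0, 0, 0, 0, 0, 0]

slow=0 fast=0: a[fast]=9≠0 swap→a[0]=9, slow++,fast++
slow=1 fast=1: a[fast]=2≠0 swap→a[1]=2, slow++,fast++
slow=2 fast=2: a[fast]=0, fast++
slow=2 fast=3: a[fast]=0, fast++
slow=2 fast=4: a[fast]=0, fast++
slow=2 fast=5: a[fast]=3≠0 swap→a[2]=3, slow++,fast++
slow=3 fast=6: a[fast]=0, fast++
slow=3 fast=7: a[fast]=0, fast++
slow=3 fast=8: a[fast]=0, fast++
slow=3 fast=9: a[fast]=0, fast++
slow=3 fast=10: a[fast]=0, fast++
slow=3 fast=11: a[fast]=0, fast++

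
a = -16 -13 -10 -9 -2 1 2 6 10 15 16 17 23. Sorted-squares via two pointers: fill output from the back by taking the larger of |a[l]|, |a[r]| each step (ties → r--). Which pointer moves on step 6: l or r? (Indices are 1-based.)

l

l=1 r=13: |-16|<=|23| out[13]=529, r--
l=1 r=12: |-16|<=|17| out[12]=289, r--
l=1 r=11: |-16|<=|16| out[11]=256, r--
l=1 r=10: |-16|>|15| out[10]=256, l++
l=2 r=10: |-13|<=|15| out[9]=225, r--
l=2 r=9: |-13|>|10| out[8]=169, l++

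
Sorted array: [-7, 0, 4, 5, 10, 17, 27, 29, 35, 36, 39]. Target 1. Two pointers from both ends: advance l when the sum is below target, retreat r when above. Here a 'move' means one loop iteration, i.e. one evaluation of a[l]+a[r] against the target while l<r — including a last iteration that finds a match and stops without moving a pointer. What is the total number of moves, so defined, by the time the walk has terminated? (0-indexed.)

l=0 r=10: -7+39=32 >1, r--
l=0 r=9: -7+36=29 >1, r--
l=0 r=8: -7+35=28 >1, r--
l=0 r=7: -7+29=22 >1, r--
l=0 r=6: -7+27=20 >1, r--
l=0 r=5: -7+17=10 >1, r--
l=0 r=4: -7+10=3 >1, r--
l=0 r=3: -7+5=-2 <1, l++
l=1 r=3: 0+5=5 >1, r--
l=1 r=2: 0+4=4 >1, r--

10 moves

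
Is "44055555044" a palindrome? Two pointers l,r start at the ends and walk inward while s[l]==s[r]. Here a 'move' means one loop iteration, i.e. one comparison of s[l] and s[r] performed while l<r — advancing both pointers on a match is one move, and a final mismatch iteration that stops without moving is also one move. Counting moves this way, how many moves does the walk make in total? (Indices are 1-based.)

5 moves

l=1 r=11: '4'=='4', l++,r--
l=2 r=10: '4'=='4', l++,r--
l=3 r=9: '0'=='0', l++,r--
l=4 r=8: '5'=='5', l++,r--
l=5 r=7: '5'=='5', l++,r--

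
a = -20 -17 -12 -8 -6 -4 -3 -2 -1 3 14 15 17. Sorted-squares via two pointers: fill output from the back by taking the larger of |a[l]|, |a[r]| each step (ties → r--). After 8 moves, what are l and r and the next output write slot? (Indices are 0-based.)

l=0 r=12: |-20|>|17| out[12]=400, l++
l=1 r=12: |-17|<=|17| out[11]=289, r--
l=1 r=11: |-17|>|15| out[10]=289, l++
l=2 r=11: |-12|<=|15| out[9]=225, r--
l=2 r=10: |-12|<=|14| out[8]=196, r--
l=2 r=9: |-12|>|3| out[7]=144, l++
l=3 r=9: |-8|>|3| out[6]=64, l++
l=4 r=9: |-6|>|3| out[5]=36, l++

l=5, r=9, next write slot=4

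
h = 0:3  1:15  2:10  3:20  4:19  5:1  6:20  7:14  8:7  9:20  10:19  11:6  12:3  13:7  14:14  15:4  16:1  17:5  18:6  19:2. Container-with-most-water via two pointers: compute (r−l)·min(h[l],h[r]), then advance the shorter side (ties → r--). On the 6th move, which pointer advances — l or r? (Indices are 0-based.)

r

l=0 r=19: min(3,2)*19=38 best=38 *, r--
l=0 r=18: min(3,6)*18=54 best=54 *, l++
l=1 r=18: min(15,6)*17=102 best=102 *, r--
l=1 r=17: min(15,5)*16=80 best=102, r--
l=1 r=16: min(15,1)*15=15 best=102, r--
l=1 r=15: min(15,4)*14=56 best=102, r--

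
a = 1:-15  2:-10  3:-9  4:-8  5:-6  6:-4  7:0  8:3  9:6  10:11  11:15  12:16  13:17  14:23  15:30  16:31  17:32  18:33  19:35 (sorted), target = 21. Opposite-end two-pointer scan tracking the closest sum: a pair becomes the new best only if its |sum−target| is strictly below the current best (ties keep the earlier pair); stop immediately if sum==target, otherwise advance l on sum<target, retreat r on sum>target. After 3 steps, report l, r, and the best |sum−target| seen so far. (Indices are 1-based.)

l=2, r=17, best |Δ|=1

l=1 r=19: -15+35=20 d=1 *, l++
l=2 r=19: -10+35=25 d=4, r--
l=2 r=18: -10+33=23 d=2, r--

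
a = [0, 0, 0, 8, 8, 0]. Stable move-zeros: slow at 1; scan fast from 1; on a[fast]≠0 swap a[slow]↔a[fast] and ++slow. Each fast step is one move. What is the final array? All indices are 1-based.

slow=1 fast=1: a[fast]=0, fast++
slow=1 fast=2: a[fast]=0, fast++
slow=1 fast=3: a[fast]=0, fast++
slow=1 fast=4: a[fast]=8≠0 swap→a[1]=8, slow++,fast++
slow=2 fast=5: a[fast]=8≠0 swap→a[2]=8, slow++,fast++
slow=3 fast=6: a[fast]=0, fast++

[8, 8, 0, 0, 0, 0]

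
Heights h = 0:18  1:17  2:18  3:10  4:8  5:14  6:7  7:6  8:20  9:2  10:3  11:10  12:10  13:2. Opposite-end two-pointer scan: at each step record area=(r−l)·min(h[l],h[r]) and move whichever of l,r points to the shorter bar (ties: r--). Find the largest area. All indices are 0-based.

max area = 144

[0,13] min(18,2)*13=26 best=26 * → r--
[0,12] min(18,10)*12=120 best=120 * → r--
[0,11] min(18,10)*11=110 best=120 → r--
[0,10] min(18,3)*10=30 best=120 → r--
[0,9] min(18,2)*9=18 best=120 → r--
[0,8] min(18,20)*8=144 best=144 * → l++
[1,8] min(17,20)*7=119 best=144 → l++
[2,8] min(18,20)*6=108 best=144 → l++
[3,8] min(10,20)*5=50 best=144 → l++
[4,8] min(8,20)*4=32 best=144 → l++
[5,8] min(14,20)*3=42 best=144 → l++
[6,8] min(7,20)*2=14 best=144 → l++
[7,8] min(6,20)*1=6 best=144 → l++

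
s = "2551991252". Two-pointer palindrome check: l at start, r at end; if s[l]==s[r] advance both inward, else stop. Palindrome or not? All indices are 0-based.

not a palindrome (mismatch at 2,7)

[0,9] '2'=='2' → l++,r--
[1,8] '5'=='5' → l++,r--
[2,7] '5'!='2' → stop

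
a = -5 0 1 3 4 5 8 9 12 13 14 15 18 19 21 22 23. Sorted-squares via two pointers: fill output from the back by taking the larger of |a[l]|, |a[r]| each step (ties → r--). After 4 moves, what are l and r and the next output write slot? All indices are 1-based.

l=1, r=13, next write slot=13

l=1 r=17: |-5|<=|23| out[17]=529, r--
l=1 r=16: |-5|<=|22| out[16]=484, r--
l=1 r=15: |-5|<=|21| out[15]=441, r--
l=1 r=14: |-5|<=|19| out[14]=361, r--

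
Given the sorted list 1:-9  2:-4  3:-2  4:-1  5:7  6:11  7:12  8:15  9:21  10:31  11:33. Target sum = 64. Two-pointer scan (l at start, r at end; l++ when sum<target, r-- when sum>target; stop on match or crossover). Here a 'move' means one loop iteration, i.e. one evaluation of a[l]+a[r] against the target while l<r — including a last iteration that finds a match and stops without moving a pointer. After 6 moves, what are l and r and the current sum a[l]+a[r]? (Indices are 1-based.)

[1,11] -9+33=24 <64 → l++
[2,11] -4+33=29 <64 → l++
[3,11] -2+33=31 <64 → l++
[4,11] -1+33=32 <64 → l++
[5,11] 7+33=40 <64 → l++
[6,11] 11+33=44 <64 → l++

l=7, r=11, sum=45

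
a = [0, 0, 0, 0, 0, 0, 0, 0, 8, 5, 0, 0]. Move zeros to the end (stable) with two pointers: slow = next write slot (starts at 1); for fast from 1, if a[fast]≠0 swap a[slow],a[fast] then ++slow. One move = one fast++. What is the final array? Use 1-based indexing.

[8, 5, 0, 0, 0, 0, 0, 0, 0, 0, 0, 0]

slow=1 fast=1: a[fast]=0, fast++
slow=1 fast=2: a[fast]=0, fast++
slow=1 fast=3: a[fast]=0, fast++
slow=1 fast=4: a[fast]=0, fast++
slow=1 fast=5: a[fast]=0, fast++
slow=1 fast=6: a[fast]=0, fast++
slow=1 fast=7: a[fast]=0, fast++
slow=1 fast=8: a[fast]=0, fast++
slow=1 fast=9: a[fast]=8≠0 swap→a[1]=8, slow++,fast++
slow=2 fast=10: a[fast]=5≠0 swap→a[2]=5, slow++,fast++
slow=3 fast=11: a[fast]=0, fast++
slow=3 fast=12: a[fast]=0, fast++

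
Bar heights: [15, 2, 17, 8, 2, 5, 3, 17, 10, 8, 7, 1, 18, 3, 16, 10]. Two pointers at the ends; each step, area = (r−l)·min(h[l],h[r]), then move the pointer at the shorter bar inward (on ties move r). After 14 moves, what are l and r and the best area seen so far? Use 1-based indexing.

l=1 r=16: min(15,10)*15=150 best=150 *, r--
l=1 r=15: min(15,16)*14=210 best=210 *, l++
l=2 r=15: min(2,16)*13=26 best=210, l++
l=3 r=15: min(17,16)*12=192 best=210, r--
l=3 r=14: min(17,3)*11=33 best=210, r--
l=3 r=13: min(17,18)*10=170 best=210, l++
l=4 r=13: min(8,18)*9=72 best=210, l++
l=5 r=13: min(2,18)*8=16 best=210, l++
l=6 r=13: min(5,18)*7=35 best=210, l++
l=7 r=13: min(3,18)*6=18 best=210, l++
l=8 r=13: min(17,18)*5=85 best=210, l++
l=9 r=13: min(10,18)*4=40 best=210, l++
l=10 r=13: min(8,18)*3=24 best=210, l++
l=11 r=13: min(7,18)*2=14 best=210, l++

l=12, r=13, best area=210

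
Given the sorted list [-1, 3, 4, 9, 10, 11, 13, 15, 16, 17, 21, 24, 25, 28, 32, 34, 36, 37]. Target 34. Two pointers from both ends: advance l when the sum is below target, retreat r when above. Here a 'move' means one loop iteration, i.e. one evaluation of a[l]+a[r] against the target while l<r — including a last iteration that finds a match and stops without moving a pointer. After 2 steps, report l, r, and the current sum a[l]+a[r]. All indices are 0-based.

l=0, r=15, sum=33

[0,17] -1+37=36 >34 → r--
[0,16] -1+36=35 >34 → r--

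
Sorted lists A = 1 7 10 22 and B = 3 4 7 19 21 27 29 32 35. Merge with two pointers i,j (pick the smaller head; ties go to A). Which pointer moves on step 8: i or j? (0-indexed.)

i=0 j=0: A[i]=1<=B[j]=3 take 1, i++
i=1 j=0: A[i]=7>B[j]=3 take 3, j++
i=1 j=1: A[i]=7>B[j]=4 take 4, j++
i=1 j=2: A[i]=7<=B[j]=7 take 7, i++
i=2 j=2: A[i]=10>B[j]=7 take 7, j++
i=2 j=3: A[i]=10<=B[j]=19 take 10, i++
i=3 j=3: A[i]=22>B[j]=19 take 19, j++
i=3 j=4: A[i]=22>B[j]=21 take 21, j++

j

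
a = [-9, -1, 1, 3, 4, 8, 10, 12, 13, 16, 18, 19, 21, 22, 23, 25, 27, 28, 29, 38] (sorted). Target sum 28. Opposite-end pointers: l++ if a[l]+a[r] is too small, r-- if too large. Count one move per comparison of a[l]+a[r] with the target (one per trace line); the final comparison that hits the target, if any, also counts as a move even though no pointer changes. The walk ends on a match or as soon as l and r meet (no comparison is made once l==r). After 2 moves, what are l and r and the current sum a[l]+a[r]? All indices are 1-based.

l=2, r=19, sum=28

[1,20] -9+38=29 >28 → r--
[1,19] -9+29=20 <28 → l++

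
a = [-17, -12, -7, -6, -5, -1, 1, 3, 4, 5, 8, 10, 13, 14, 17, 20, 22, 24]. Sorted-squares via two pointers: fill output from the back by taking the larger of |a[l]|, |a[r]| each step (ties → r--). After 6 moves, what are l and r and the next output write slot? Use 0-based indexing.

[0,17] |-17|<=|24| out[17]=576 → r--
[0,16] |-17|<=|22| out[16]=484 → r--
[0,15] |-17|<=|20| out[15]=400 → r--
[0,14] |-17|<=|17| out[14]=289 → r--
[0,13] |-17|>|14| out[13]=289 → l++
[1,13] |-12|<=|14| out[12]=196 → r--

l=1, r=12, next write slot=11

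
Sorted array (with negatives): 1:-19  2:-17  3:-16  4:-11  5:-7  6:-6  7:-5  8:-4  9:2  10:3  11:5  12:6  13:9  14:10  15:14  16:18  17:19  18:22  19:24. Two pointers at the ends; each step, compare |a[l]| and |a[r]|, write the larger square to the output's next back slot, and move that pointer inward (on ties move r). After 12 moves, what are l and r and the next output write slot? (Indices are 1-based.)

l=6, r=12, next write slot=7

[1,19] |-19|<=|24| out[19]=576 → r--
[1,18] |-19|<=|22| out[18]=484 → r--
[1,17] |-19|<=|19| out[17]=361 → r--
[1,16] |-19|>|18| out[16]=361 → l++
[2,16] |-17|<=|18| out[15]=324 → r--
[2,15] |-17|>|14| out[14]=289 → l++
[3,15] |-16|>|14| out[13]=256 → l++
[4,15] |-11|<=|14| out[12]=196 → r--
[4,14] |-11|>|10| out[11]=121 → l++
[5,14] |-7|<=|10| out[10]=100 → r--
[5,13] |-7|<=|9| out[9]=81 → r--
[5,12] |-7|>|6| out[8]=49 → l++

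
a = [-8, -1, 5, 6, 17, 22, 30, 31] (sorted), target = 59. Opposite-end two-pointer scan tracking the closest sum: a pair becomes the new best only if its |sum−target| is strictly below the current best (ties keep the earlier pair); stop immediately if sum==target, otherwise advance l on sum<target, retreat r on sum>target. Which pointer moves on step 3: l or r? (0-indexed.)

[0,7] -8+31=23 d=36 * → l++
[1,7] -1+31=30 d=29 * → l++
[2,7] 5+31=36 d=23 * → l++

l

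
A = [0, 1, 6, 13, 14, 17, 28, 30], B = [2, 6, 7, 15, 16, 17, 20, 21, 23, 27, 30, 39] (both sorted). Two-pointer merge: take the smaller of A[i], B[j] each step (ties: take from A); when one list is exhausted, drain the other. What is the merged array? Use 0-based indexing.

[0, 1, 2, 6, 6, 7, 13, 14, 15, 16, 17, 17, 20, 21, 23, 27, 28, 30, 30, 39]

i=0 j=0: A[i]=0<=B[j]=2 take 0, i++
i=1 j=0: A[i]=1<=B[j]=2 take 1, i++
i=2 j=0: A[i]=6>B[j]=2 take 2, j++
i=2 j=1: A[i]=6<=B[j]=6 take 6, i++
i=3 j=1: A[i]=13>B[j]=6 take 6, j++
i=3 j=2: A[i]=13>B[j]=7 take 7, j++
i=3 j=3: A[i]=13<=B[j]=15 take 13, i++
i=4 j=3: A[i]=14<=B[j]=15 take 14, i++
i=5 j=3: A[i]=17>B[j]=15 take 15, j++
i=5 j=4: A[i]=17>B[j]=16 take 16, j++
i=5 j=5: A[i]=17<=B[j]=17 take 17, i++
i=6 j=5: A[i]=28>B[j]=17 take 17, j++
i=6 j=6: A[i]=28>B[j]=20 take 20, j++
i=6 j=7: A[i]=28>B[j]=21 take 21, j++
i=6 j=8: A[i]=28>B[j]=23 take 23, j++
i=6 j=9: A[i]=28>B[j]=27 take 27, j++
i=6 j=10: A[i]=28<=B[j]=30 take 28, i++
i=7 j=10: A[i]=30<=B[j]=30 take 30, i++
i=8 j=10: A done, take B[j]=30, j++
i=8 j=11: A done, take B[j]=39, j++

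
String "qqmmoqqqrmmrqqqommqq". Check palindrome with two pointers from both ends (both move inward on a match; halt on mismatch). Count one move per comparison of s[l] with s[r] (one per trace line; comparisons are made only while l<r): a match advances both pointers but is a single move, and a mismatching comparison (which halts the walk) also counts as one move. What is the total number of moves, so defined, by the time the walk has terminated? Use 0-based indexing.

10 moves

l=0 r=19: 'q'=='q', l++,r--
l=1 r=18: 'q'=='q', l++,r--
l=2 r=17: 'm'=='m', l++,r--
l=3 r=16: 'm'=='m', l++,r--
l=4 r=15: 'o'=='o', l++,r--
l=5 r=14: 'q'=='q', l++,r--
l=6 r=13: 'q'=='q', l++,r--
l=7 r=12: 'q'=='q', l++,r--
l=8 r=11: 'r'=='r', l++,r--
l=9 r=10: 'm'=='m', l++,r--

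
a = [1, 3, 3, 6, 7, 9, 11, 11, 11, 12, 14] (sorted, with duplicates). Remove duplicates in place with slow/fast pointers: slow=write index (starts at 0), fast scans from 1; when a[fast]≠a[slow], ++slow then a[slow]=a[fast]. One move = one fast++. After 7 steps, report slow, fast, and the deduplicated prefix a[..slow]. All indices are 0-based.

slow=5, fast=8, prefix=[1, 3, 6, 7, 9, 11]

(s=0,f=1) a[fast]=3≠a[slow]=1 write a[1]=3 → slow++,fast++
(s=1,f=2) a[fast]=3=a[slow] dup → fast++
(s=1,f=3) a[fast]=6≠a[slow]=3 write a[2]=6 → slow++,fast++
(s=2,f=4) a[fast]=7≠a[slow]=6 write a[3]=7 → slow++,fast++
(s=3,f=5) a[fast]=9≠a[slow]=7 write a[4]=9 → slow++,fast++
(s=4,f=6) a[fast]=11≠a[slow]=9 write a[5]=11 → slow++,fast++
(s=5,f=7) a[fast]=11=a[slow] dup → fast++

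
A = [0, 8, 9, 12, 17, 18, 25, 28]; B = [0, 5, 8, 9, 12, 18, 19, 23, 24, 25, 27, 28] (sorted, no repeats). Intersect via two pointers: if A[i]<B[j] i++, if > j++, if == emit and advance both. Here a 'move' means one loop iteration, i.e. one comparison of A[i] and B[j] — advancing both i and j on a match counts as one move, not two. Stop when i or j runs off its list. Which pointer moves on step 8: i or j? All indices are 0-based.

i=0 j=0: 0==0 emit, i++,j++
i=1 j=1: 8>5, j++
i=1 j=2: 8==8 emit, i++,j++
i=2 j=3: 9==9 emit, i++,j++
i=3 j=4: 12==12 emit, i++,j++
i=4 j=5: 17<18, i++
i=5 j=5: 18==18 emit, i++,j++
i=6 j=6: 25>19, j++

j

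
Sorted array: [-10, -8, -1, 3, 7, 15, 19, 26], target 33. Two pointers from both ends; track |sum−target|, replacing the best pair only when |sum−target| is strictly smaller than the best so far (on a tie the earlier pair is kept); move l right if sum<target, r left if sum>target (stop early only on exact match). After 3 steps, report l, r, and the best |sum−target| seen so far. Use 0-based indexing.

[0,7] -10+26=16 d=17 * → l++
[1,7] -8+26=18 d=15 * → l++
[2,7] -1+26=25 d=8 * → l++

l=3, r=7, best |Δ|=8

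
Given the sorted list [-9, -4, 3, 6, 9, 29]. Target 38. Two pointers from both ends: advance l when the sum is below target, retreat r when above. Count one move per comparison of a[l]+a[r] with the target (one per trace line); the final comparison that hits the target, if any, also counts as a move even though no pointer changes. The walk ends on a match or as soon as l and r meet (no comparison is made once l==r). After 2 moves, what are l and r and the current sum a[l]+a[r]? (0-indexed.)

l=0 r=5: -9+29=20 <38, l++
l=1 r=5: -4+29=25 <38, l++

l=2, r=5, sum=32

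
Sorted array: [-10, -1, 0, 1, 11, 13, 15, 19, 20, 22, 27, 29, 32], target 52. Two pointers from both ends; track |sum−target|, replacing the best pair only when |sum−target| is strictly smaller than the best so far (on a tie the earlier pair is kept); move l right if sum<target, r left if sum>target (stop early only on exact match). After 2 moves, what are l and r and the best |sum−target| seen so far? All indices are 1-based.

[1,13] -10+32=22 d=30 * → l++
[2,13] -1+32=31 d=21 * → l++

l=3, r=13, best |Δ|=21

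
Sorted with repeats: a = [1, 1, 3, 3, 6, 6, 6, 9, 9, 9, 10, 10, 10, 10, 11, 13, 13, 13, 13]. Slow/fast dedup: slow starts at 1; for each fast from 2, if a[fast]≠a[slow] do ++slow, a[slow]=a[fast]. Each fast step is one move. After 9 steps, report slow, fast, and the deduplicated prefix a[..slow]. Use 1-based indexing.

slow=4, fast=11, prefix=[1, 3, 6, 9]

slow=1 fast=2: a[fast]=1=a[slow] dup, fast++
slow=1 fast=3: a[fast]=3≠a[slow]=1 write a[2]=3, slow++,fast++
slow=2 fast=4: a[fast]=3=a[slow] dup, fast++
slow=2 fast=5: a[fast]=6≠a[slow]=3 write a[3]=6, slow++,fast++
slow=3 fast=6: a[fast]=6=a[slow] dup, fast++
slow=3 fast=7: a[fast]=6=a[slow] dup, fast++
slow=3 fast=8: a[fast]=9≠a[slow]=6 write a[4]=9, slow++,fast++
slow=4 fast=9: a[fast]=9=a[slow] dup, fast++
slow=4 fast=10: a[fast]=9=a[slow] dup, fast++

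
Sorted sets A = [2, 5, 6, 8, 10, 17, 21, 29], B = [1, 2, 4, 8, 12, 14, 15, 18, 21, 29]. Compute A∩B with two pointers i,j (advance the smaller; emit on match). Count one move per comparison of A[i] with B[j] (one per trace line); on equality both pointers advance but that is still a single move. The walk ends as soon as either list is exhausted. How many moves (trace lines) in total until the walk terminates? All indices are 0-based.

14 moves

i=0 j=0: 2>1, j++
i=0 j=1: 2==2 emit, i++,j++
i=1 j=2: 5>4, j++
i=1 j=3: 5<8, i++
i=2 j=3: 6<8, i++
i=3 j=3: 8==8 emit, i++,j++
i=4 j=4: 10<12, i++
i=5 j=4: 17>12, j++
i=5 j=5: 17>14, j++
i=5 j=6: 17>15, j++
i=5 j=7: 17<18, i++
i=6 j=7: 21>18, j++
i=6 j=8: 21==21 emit, i++,j++
i=7 j=9: 29==29 emit, i++,j++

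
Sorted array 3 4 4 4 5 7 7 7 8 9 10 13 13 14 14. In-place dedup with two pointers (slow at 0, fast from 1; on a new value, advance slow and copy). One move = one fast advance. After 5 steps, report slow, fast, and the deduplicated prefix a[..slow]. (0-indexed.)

slow=0 fast=1: a[fast]=4≠a[slow]=3 write a[1]=4, slow++,fast++
slow=1 fast=2: a[fast]=4=a[slow] dup, fast++
slow=1 fast=3: a[fast]=4=a[slow] dup, fast++
slow=1 fast=4: a[fast]=5≠a[slow]=4 write a[2]=5, slow++,fast++
slow=2 fast=5: a[fast]=7≠a[slow]=5 write a[3]=7, slow++,fast++

slow=3, fast=6, prefix=[3, 4, 5, 7]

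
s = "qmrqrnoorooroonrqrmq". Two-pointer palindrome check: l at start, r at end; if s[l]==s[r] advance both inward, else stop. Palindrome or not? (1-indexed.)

palindrome

l=1 r=20: 'q'=='q', l++,r--
l=2 r=19: 'm'=='m', l++,r--
l=3 r=18: 'r'=='r', l++,r--
l=4 r=17: 'q'=='q', l++,r--
l=5 r=16: 'r'=='r', l++,r--
l=6 r=15: 'n'=='n', l++,r--
l=7 r=14: 'o'=='o', l++,r--
l=8 r=13: 'o'=='o', l++,r--
l=9 r=12: 'r'=='r', l++,r--
l=10 r=11: 'o'=='o', l++,r--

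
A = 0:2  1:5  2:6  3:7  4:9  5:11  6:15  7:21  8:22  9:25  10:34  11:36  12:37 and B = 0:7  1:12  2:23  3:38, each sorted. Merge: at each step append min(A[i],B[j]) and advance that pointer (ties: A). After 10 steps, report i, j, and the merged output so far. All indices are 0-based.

i=0 j=0: A[i]=2<=B[j]=7 take 2, i++
i=1 j=0: A[i]=5<=B[j]=7 take 5, i++
i=2 j=0: A[i]=6<=B[j]=7 take 6, i++
i=3 j=0: A[i]=7<=B[j]=7 take 7, i++
i=4 j=0: A[i]=9>B[j]=7 take 7, j++
i=4 j=1: A[i]=9<=B[j]=12 take 9, i++
i=5 j=1: A[i]=11<=B[j]=12 take 11, i++
i=6 j=1: A[i]=15>B[j]=12 take 12, j++
i=6 j=2: A[i]=15<=B[j]=23 take 15, i++
i=7 j=2: A[i]=21<=B[j]=23 take 21, i++

i=8, j=2, merged so far=[2, 5, 6, 7, 7, 9, 11, 12, 15, 21]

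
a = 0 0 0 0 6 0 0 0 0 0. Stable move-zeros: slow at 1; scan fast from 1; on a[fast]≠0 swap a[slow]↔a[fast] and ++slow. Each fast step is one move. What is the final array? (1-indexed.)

slow=1 fast=1: a[fast]=0, fast++
slow=1 fast=2: a[fast]=0, fast++
slow=1 fast=3: a[fast]=0, fast++
slow=1 fast=4: a[fast]=0, fast++
slow=1 fast=5: a[fast]=6≠0 swap→a[1]=6, slow++,fast++
slow=2 fast=6: a[fast]=0, fast++
slow=2 fast=7: a[fast]=0, fast++
slow=2 fast=8: a[fast]=0, fast++
slow=2 fast=9: a[fast]=0, fast++
slow=2 fast=10: a[fast]=0, fast++

[6, 0, 0, 0, 0, 0, 0, 0, 0, 0]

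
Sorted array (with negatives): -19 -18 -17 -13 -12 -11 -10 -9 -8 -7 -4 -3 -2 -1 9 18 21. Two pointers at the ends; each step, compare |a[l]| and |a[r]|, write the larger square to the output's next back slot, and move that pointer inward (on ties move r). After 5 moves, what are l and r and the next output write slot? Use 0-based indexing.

l=3, r=14, next write slot=11

l=0 r=16: |-19|<=|21| out[16]=441, r--
l=0 r=15: |-19|>|18| out[15]=361, l++
l=1 r=15: |-18|<=|18| out[14]=324, r--
l=1 r=14: |-18|>|9| out[13]=324, l++
l=2 r=14: |-17|>|9| out[12]=289, l++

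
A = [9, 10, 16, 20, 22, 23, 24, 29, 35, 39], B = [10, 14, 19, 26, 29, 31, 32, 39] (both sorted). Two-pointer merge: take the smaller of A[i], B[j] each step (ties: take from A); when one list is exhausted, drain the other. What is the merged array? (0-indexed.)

i=0 j=0: A[i]=9<=B[j]=10 take 9, i++
i=1 j=0: A[i]=10<=B[j]=10 take 10, i++
i=2 j=0: A[i]=16>B[j]=10 take 10, j++
i=2 j=1: A[i]=16>B[j]=14 take 14, j++
i=2 j=2: A[i]=16<=B[j]=19 take 16, i++
i=3 j=2: A[i]=20>B[j]=19 take 19, j++
i=3 j=3: A[i]=20<=B[j]=26 take 20, i++
i=4 j=3: A[i]=22<=B[j]=26 take 22, i++
i=5 j=3: A[i]=23<=B[j]=26 take 23, i++
i=6 j=3: A[i]=24<=B[j]=26 take 24, i++
i=7 j=3: A[i]=29>B[j]=26 take 26, j++
i=7 j=4: A[i]=29<=B[j]=29 take 29, i++
i=8 j=4: A[i]=35>B[j]=29 take 29, j++
i=8 j=5: A[i]=35>B[j]=31 take 31, j++
i=8 j=6: A[i]=35>B[j]=32 take 32, j++
i=8 j=7: A[i]=35<=B[j]=39 take 35, i++
i=9 j=7: A[i]=39<=B[j]=39 take 39, i++
i=10 j=7: A done, take B[j]=39, j++

[9, 10, 10, 14, 16, 19, 20, 22, 23, 24, 26, 29, 29, 31, 32, 35, 39, 39]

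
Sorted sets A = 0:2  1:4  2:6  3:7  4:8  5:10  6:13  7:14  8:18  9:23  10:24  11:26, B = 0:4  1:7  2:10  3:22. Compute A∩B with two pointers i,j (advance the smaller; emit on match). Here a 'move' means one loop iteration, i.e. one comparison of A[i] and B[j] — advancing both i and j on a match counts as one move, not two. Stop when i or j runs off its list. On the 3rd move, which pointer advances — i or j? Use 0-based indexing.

i

[i=0,j=0] 2<4 → i++
[i=1,j=0] 4==4 emit → i++,j++
[i=2,j=1] 6<7 → i++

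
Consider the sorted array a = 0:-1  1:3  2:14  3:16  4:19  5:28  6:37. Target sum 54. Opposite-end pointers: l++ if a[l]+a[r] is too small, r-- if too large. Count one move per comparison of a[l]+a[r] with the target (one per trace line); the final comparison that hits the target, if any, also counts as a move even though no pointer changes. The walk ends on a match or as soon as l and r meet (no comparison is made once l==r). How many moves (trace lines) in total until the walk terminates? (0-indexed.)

l=0 r=6: -1+37=36 <54, l++
l=1 r=6: 3+37=40 <54, l++
l=2 r=6: 14+37=51 <54, l++
l=3 r=6: 16+37=53 <54, l++
l=4 r=6: 19+37=56 >54, r--
l=4 r=5: 19+28=47 <54, l++

6 moves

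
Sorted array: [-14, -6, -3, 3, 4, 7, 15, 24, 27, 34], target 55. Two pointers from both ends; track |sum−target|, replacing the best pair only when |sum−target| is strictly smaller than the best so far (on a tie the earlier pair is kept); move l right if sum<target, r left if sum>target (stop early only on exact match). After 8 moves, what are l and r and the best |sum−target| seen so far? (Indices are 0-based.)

l=7, r=8, best |Δ|=3

l=0 r=9: -14+34=20 d=35 *, l++
l=1 r=9: -6+34=28 d=27 *, l++
l=2 r=9: -3+34=31 d=24 *, l++
l=3 r=9: 3+34=37 d=18 *, l++
l=4 r=9: 4+34=38 d=17 *, l++
l=5 r=9: 7+34=41 d=14 *, l++
l=6 r=9: 15+34=49 d=6 *, l++
l=7 r=9: 24+34=58 d=3 *, r--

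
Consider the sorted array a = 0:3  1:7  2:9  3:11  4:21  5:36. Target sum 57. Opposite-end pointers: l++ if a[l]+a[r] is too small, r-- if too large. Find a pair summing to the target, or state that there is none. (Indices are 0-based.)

(21, 36)

l=0 r=5: 3+36=39 <57, l++
l=1 r=5: 7+36=43 <57, l++
l=2 r=5: 9+36=45 <57, l++
l=3 r=5: 11+36=47 <57, l++
l=4 r=5: 21+36=57, found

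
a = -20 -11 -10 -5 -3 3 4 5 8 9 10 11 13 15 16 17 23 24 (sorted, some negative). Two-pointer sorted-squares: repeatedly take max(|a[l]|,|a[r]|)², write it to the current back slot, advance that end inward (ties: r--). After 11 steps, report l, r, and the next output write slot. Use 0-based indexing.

l=3, r=9, next write slot=6

[0,17] |-20|<=|24| out[17]=576 → r--
[0,16] |-20|<=|23| out[16]=529 → r--
[0,15] |-20|>|17| out[15]=400 → l++
[1,15] |-11|<=|17| out[14]=289 → r--
[1,14] |-11|<=|16| out[13]=256 → r--
[1,13] |-11|<=|15| out[12]=225 → r--
[1,12] |-11|<=|13| out[11]=169 → r--
[1,11] |-11|<=|11| out[10]=121 → r--
[1,10] |-11|>|10| out[9]=121 → l++
[2,10] |-10|<=|10| out[8]=100 → r--
[2,9] |-10|>|9| out[7]=100 → l++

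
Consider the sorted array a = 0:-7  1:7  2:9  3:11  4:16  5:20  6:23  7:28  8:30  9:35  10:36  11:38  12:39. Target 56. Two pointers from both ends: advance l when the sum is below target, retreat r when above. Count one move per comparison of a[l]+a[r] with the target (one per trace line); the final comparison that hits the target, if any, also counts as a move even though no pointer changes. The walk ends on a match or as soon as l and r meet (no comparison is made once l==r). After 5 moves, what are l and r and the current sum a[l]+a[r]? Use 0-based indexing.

[0,12] -7+39=32 <56 → l++
[1,12] 7+39=46 <56 → l++
[2,12] 9+39=48 <56 → l++
[3,12] 11+39=50 <56 → l++
[4,12] 16+39=55 <56 → l++

l=5, r=12, sum=59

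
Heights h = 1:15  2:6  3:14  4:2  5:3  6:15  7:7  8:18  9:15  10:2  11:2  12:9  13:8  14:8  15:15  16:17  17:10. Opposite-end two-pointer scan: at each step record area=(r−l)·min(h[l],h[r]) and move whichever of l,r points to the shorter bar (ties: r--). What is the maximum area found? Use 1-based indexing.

[1,17] min(15,10)*16=160 best=160 * → r--
[1,16] min(15,17)*15=225 best=225 * → l++
[2,16] min(6,17)*14=84 best=225 → l++
[3,16] min(14,17)*13=182 best=225 → l++
[4,16] min(2,17)*12=24 best=225 → l++
[5,16] min(3,17)*11=33 best=225 → l++
[6,16] min(15,17)*10=150 best=225 → l++
[7,16] min(7,17)*9=63 best=225 → l++
[8,16] min(18,17)*8=136 best=225 → r--
[8,15] min(18,15)*7=105 best=225 → r--
[8,14] min(18,8)*6=48 best=225 → r--
[8,13] min(18,8)*5=40 best=225 → r--
[8,12] min(18,9)*4=36 best=225 → r--
[8,11] min(18,2)*3=6 best=225 → r--
[8,10] min(18,2)*2=4 best=225 → r--
[8,9] min(18,15)*1=15 best=225 → r--

max area = 225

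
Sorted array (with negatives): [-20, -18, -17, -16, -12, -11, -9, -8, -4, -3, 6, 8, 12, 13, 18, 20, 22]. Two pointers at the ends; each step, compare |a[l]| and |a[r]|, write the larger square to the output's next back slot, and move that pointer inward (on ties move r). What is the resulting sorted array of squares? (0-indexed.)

[9, 16, 36, 64, 64, 81, 121, 144, 144, 169, 256, 289, 324, 324, 400, 400, 484]

[0,16] |-20|<=|22| out[16]=484 → r--
[0,15] |-20|<=|20| out[15]=400 → r--
[0,14] |-20|>|18| out[14]=400 → l++
[1,14] |-18|<=|18| out[13]=324 → r--
[1,13] |-18|>|13| out[12]=324 → l++
[2,13] |-17|>|13| out[11]=289 → l++
[3,13] |-16|>|13| out[10]=256 → l++
[4,13] |-12|<=|13| out[9]=169 → r--
[4,12] |-12|<=|12| out[8]=144 → r--
[4,11] |-12|>|8| out[7]=144 → l++
[5,11] |-11|>|8| out[6]=121 → l++
[6,11] |-9|>|8| out[5]=81 → l++
[7,11] |-8|<=|8| out[4]=64 → r--
[7,10] |-8|>|6| out[3]=64 → l++
[8,10] |-4|<=|6| out[2]=36 → r--
[8,9] |-4|>|-3| out[1]=16 → l++
[9,9] |-3|<=|-3| out[0]=9 → r--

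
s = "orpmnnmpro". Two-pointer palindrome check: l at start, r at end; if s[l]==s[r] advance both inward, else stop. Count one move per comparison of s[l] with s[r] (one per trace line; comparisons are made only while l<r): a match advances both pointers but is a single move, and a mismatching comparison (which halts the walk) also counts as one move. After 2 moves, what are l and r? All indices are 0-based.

l=2, r=7

l=0 r=9: 'o'=='o', l++,r--
l=1 r=8: 'r'=='r', l++,r--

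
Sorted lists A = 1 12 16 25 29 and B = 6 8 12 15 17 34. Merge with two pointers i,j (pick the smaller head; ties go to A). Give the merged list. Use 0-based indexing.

[1, 6, 8, 12, 12, 15, 16, 17, 25, 29, 34]

i=0 j=0: A[i]=1<=B[j]=6 take 1, i++
i=1 j=0: A[i]=12>B[j]=6 take 6, j++
i=1 j=1: A[i]=12>B[j]=8 take 8, j++
i=1 j=2: A[i]=12<=B[j]=12 take 12, i++
i=2 j=2: A[i]=16>B[j]=12 take 12, j++
i=2 j=3: A[i]=16>B[j]=15 take 15, j++
i=2 j=4: A[i]=16<=B[j]=17 take 16, i++
i=3 j=4: A[i]=25>B[j]=17 take 17, j++
i=3 j=5: A[i]=25<=B[j]=34 take 25, i++
i=4 j=5: A[i]=29<=B[j]=34 take 29, i++
i=5 j=5: A done, take B[j]=34, j++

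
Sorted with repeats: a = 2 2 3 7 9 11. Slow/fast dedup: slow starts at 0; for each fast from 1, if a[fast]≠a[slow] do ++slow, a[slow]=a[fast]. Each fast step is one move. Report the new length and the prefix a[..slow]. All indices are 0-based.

(s=0,f=1) a[fast]=2=a[slow] dup → fast++
(s=0,f=2) a[fast]=3≠a[slow]=2 write a[1]=3 → slow++,fast++
(s=1,f=3) a[fast]=7≠a[slow]=3 write a[2]=7 → slow++,fast++
(s=2,f=4) a[fast]=9≠a[slow]=7 write a[3]=9 → slow++,fast++
(s=3,f=5) a[fast]=11≠a[slow]=9 write a[4]=11 → slow++,fast++

length 5; prefix = [2, 3, 7, 9, 11]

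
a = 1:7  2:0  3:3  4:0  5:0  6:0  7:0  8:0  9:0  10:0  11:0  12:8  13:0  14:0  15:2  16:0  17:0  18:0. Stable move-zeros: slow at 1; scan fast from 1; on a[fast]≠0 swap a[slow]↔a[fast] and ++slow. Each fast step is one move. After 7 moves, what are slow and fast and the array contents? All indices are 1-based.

slow=1 fast=1: a[fast]=7≠0 swap→a[1]=7, slow++,fast++
slow=2 fast=2: a[fast]=0, fast++
slow=2 fast=3: a[fast]=3≠0 swap→a[2]=3, slow++,fast++
slow=3 fast=4: a[fast]=0, fast++
slow=3 fast=5: a[fast]=0, fast++
slow=3 fast=6: a[fast]=0, fast++
slow=3 fast=7: a[fast]=0, fast++

slow=3, fast=8, a=[7, 3, 0, 0, 0, 0, 0, 0, 0, 0, 0, 8, 0, 0, 2, 0, 0, 0]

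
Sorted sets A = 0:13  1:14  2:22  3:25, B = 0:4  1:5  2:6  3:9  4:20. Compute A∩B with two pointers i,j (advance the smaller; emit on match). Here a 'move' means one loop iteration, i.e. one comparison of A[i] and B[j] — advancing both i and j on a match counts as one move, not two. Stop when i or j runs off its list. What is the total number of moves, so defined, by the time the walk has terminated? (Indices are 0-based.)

i=0 j=0: 13>4, j++
i=0 j=1: 13>5, j++
i=0 j=2: 13>6, j++
i=0 j=3: 13>9, j++
i=0 j=4: 13<20, i++
i=1 j=4: 14<20, i++
i=2 j=4: 22>20, j++

7 moves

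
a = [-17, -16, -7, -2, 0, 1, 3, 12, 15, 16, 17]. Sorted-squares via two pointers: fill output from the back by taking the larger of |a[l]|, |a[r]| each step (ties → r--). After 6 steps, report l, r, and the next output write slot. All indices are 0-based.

l=0 r=10: |-17|<=|17| out[10]=289, r--
l=0 r=9: |-17|>|16| out[9]=289, l++
l=1 r=9: |-16|<=|16| out[8]=256, r--
l=1 r=8: |-16|>|15| out[7]=256, l++
l=2 r=8: |-7|<=|15| out[6]=225, r--
l=2 r=7: |-7|<=|12| out[5]=144, r--

l=2, r=6, next write slot=4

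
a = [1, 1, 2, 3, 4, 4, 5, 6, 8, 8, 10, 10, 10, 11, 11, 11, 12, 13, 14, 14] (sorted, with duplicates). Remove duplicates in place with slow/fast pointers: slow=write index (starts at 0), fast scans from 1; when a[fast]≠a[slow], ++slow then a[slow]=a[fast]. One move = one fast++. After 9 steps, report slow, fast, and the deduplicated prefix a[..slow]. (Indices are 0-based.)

(s=0,f=1) a[fast]=1=a[slow] dup → fast++
(s=0,f=2) a[fast]=2≠a[slow]=1 write a[1]=2 → slow++,fast++
(s=1,f=3) a[fast]=3≠a[slow]=2 write a[2]=3 → slow++,fast++
(s=2,f=4) a[fast]=4≠a[slow]=3 write a[3]=4 → slow++,fast++
(s=3,f=5) a[fast]=4=a[slow] dup → fast++
(s=3,f=6) a[fast]=5≠a[slow]=4 write a[4]=5 → slow++,fast++
(s=4,f=7) a[fast]=6≠a[slow]=5 write a[5]=6 → slow++,fast++
(s=5,f=8) a[fast]=8≠a[slow]=6 write a[6]=8 → slow++,fast++
(s=6,f=9) a[fast]=8=a[slow] dup → fast++

slow=6, fast=10, prefix=[1, 2, 3, 4, 5, 6, 8]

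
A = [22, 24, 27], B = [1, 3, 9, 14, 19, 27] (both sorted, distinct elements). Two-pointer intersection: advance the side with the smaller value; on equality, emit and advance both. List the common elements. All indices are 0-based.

[i=0,j=0] 22>1 → j++
[i=0,j=1] 22>3 → j++
[i=0,j=2] 22>9 → j++
[i=0,j=3] 22>14 → j++
[i=0,j=4] 22>19 → j++
[i=0,j=5] 22<27 → i++
[i=1,j=5] 24<27 → i++
[i=2,j=5] 27==27 emit → i++,j++

intersection = [27]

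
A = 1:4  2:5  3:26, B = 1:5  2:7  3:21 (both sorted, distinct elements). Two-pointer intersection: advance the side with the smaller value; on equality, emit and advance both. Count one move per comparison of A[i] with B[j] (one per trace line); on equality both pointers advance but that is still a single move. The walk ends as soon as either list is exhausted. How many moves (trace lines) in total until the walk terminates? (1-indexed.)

4 moves

i=1 j=1: 4<5, i++
i=2 j=1: 5==5 emit, i++,j++
i=3 j=2: 26>7, j++
i=3 j=3: 26>21, j++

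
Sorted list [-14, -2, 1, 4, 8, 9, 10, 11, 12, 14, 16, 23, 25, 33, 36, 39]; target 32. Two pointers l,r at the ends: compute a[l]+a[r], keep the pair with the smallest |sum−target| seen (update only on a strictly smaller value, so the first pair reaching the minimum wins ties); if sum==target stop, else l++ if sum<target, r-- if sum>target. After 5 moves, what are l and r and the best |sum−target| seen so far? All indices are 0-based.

[0,15] -14+39=25 d=7 * → l++
[1,15] -2+39=37 d=5 * → r--
[1,14] -2+36=34 d=2 * → r--
[1,13] -2+33=31 d=1 * → l++
[2,13] 1+33=34 d=2 → r--

l=2, r=12, best |Δ|=1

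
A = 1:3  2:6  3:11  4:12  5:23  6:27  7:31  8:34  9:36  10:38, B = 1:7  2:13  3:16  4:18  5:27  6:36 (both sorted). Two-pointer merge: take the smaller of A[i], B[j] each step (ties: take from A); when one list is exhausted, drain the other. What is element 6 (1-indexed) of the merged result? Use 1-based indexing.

merged[6] = 13

[i=1,j=1] A[i]=3<=B[j]=7 take 3 → i++
[i=2,j=1] A[i]=6<=B[j]=7 take 6 → i++
[i=3,j=1] A[i]=11>B[j]=7 take 7 → j++
[i=3,j=2] A[i]=11<=B[j]=13 take 11 → i++
[i=4,j=2] A[i]=12<=B[j]=13 take 12 → i++
[i=5,j=2] A[i]=23>B[j]=13 take 13 → j++
[i=5,j=3] A[i]=23>B[j]=16 take 16 → j++
[i=5,j=4] A[i]=23>B[j]=18 take 18 → j++
[i=5,j=5] A[i]=23<=B[j]=27 take 23 → i++
[i=6,j=5] A[i]=27<=B[j]=27 take 27 → i++
[i=7,j=5] A[i]=31>B[j]=27 take 27 → j++
[i=7,j=6] A[i]=31<=B[j]=36 take 31 → i++
[i=8,j=6] A[i]=34<=B[j]=36 take 34 → i++
[i=9,j=6] A[i]=36<=B[j]=36 take 36 → i++
[i=10,j=6] A[i]=38>B[j]=36 take 36 → j++
[i=10,j=7] B done, take A[i]=38 → i++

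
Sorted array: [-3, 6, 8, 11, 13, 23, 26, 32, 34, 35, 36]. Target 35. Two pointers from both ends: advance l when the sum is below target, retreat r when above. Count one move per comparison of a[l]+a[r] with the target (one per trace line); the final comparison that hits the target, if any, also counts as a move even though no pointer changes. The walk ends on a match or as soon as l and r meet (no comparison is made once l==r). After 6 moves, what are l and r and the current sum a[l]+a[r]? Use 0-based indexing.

l=0 r=10: -3+36=33 <35, l++
l=1 r=10: 6+36=42 >35, r--
l=1 r=9: 6+35=41 >35, r--
l=1 r=8: 6+34=40 >35, r--
l=1 r=7: 6+32=38 >35, r--
l=1 r=6: 6+26=32 <35, l++

l=2, r=6, sum=34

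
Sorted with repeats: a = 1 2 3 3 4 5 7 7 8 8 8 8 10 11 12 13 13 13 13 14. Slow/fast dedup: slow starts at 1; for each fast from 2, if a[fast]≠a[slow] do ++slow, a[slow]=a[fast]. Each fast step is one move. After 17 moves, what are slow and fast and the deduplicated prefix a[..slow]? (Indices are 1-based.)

slow=11, fast=19, prefix=[1, 2, 3, 4, 5, 7, 8, 10, 11, 12, 13]

(s=1,f=2) a[fast]=2≠a[slow]=1 write a[2]=2 → slow++,fast++
(s=2,f=3) a[fast]=3≠a[slow]=2 write a[3]=3 → slow++,fast++
(s=3,f=4) a[fast]=3=a[slow] dup → fast++
(s=3,f=5) a[fast]=4≠a[slow]=3 write a[4]=4 → slow++,fast++
(s=4,f=6) a[fast]=5≠a[slow]=4 write a[5]=5 → slow++,fast++
(s=5,f=7) a[fast]=7≠a[slow]=5 write a[6]=7 → slow++,fast++
(s=6,f=8) a[fast]=7=a[slow] dup → fast++
(s=6,f=9) a[fast]=8≠a[slow]=7 write a[7]=8 → slow++,fast++
(s=7,f=10) a[fast]=8=a[slow] dup → fast++
(s=7,f=11) a[fast]=8=a[slow] dup → fast++
(s=7,f=12) a[fast]=8=a[slow] dup → fast++
(s=7,f=13) a[fast]=10≠a[slow]=8 write a[8]=10 → slow++,fast++
(s=8,f=14) a[fast]=11≠a[slow]=10 write a[9]=11 → slow++,fast++
(s=9,f=15) a[fast]=12≠a[slow]=11 write a[10]=12 → slow++,fast++
(s=10,f=16) a[fast]=13≠a[slow]=12 write a[11]=13 → slow++,fast++
(s=11,f=17) a[fast]=13=a[slow] dup → fast++
(s=11,f=18) a[fast]=13=a[slow] dup → fast++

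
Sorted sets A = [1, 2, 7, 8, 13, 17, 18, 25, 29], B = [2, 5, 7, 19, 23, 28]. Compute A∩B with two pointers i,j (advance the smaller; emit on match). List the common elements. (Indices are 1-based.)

[i=1,j=1] 1<2 → i++
[i=2,j=1] 2==2 emit → i++,j++
[i=3,j=2] 7>5 → j++
[i=3,j=3] 7==7 emit → i++,j++
[i=4,j=4] 8<19 → i++
[i=5,j=4] 13<19 → i++
[i=6,j=4] 17<19 → i++
[i=7,j=4] 18<19 → i++
[i=8,j=4] 25>19 → j++
[i=8,j=5] 25>23 → j++
[i=8,j=6] 25<28 → i++
[i=9,j=6] 29>28 → j++

intersection = [2, 7]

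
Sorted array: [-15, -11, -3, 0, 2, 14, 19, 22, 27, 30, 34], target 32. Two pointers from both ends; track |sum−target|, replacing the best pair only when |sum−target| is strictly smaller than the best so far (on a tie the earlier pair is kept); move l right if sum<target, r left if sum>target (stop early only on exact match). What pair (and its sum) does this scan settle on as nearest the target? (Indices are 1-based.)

pair (2, 30) with sum 32 (|Δ|=0)

[1,11] -15+34=19 d=13 * → l++
[2,11] -11+34=23 d=9 * → l++
[3,11] -3+34=31 d=1 * → l++
[4,11] 0+34=34 d=2 → r--
[4,10] 0+30=30 d=2 → l++
[5,10] 2+30=32 d=0 * → stop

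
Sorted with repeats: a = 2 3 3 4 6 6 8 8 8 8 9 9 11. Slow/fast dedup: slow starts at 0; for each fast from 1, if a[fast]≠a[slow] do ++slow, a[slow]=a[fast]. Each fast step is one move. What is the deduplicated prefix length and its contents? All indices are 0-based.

(s=0,f=1) a[fast]=3≠a[slow]=2 write a[1]=3 → slow++,fast++
(s=1,f=2) a[fast]=3=a[slow] dup → fast++
(s=1,f=3) a[fast]=4≠a[slow]=3 write a[2]=4 → slow++,fast++
(s=2,f=4) a[fast]=6≠a[slow]=4 write a[3]=6 → slow++,fast++
(s=3,f=5) a[fast]=6=a[slow] dup → fast++
(s=3,f=6) a[fast]=8≠a[slow]=6 write a[4]=8 → slow++,fast++
(s=4,f=7) a[fast]=8=a[slow] dup → fast++
(s=4,f=8) a[fast]=8=a[slow] dup → fast++
(s=4,f=9) a[fast]=8=a[slow] dup → fast++
(s=4,f=10) a[fast]=9≠a[slow]=8 write a[5]=9 → slow++,fast++
(s=5,f=11) a[fast]=9=a[slow] dup → fast++
(s=5,f=12) a[fast]=11≠a[slow]=9 write a[6]=11 → slow++,fast++

length 7; prefix = [2, 3, 4, 6, 8, 9, 11]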